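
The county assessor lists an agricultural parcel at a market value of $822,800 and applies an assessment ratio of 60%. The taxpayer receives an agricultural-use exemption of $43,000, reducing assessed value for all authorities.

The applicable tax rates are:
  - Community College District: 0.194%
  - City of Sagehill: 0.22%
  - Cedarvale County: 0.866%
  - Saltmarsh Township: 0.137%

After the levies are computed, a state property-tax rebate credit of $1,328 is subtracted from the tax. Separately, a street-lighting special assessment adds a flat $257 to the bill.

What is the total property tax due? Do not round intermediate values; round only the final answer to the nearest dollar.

$5,315

Assessed value = $822,800 × 0.6 = $493,680
Taxable value = $493,680 − $43,000 = $450,680
Community College District: $450,680 × 0.00194 = $874.3192
City of Sagehill: $450,680 × 0.0022 = $991.496
Cedarvale County: $450,680 × 0.00866 = $3,902.8888
Saltmarsh Township: $450,680 × 0.00137 = $617.4316
Levies subtotal = $6,386.1356
After credit = $6,386.1356 − $1,328 = $5,058.1356
Total = $5,058.1356 + $257 = $5,315.1356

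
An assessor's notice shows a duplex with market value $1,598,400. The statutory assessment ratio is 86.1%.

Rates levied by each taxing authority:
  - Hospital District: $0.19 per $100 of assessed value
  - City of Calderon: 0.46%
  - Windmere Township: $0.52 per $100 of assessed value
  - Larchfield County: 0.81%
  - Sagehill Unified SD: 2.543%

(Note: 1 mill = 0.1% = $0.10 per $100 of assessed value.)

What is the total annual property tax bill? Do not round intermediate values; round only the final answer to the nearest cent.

Assessed value = $1,598,400 × 0.861 = $1,376,222.4
Hospital District: $1,376,222.4 × 0.0019 = $2,614.82256
City of Calderon: $1,376,222.4 × 0.0046 = $6,330.62304
Windmere Township: $1,376,222.4 × 0.0052 = $7,156.35648
Larchfield County: $1,376,222.4 × 0.0081 = $11,147.40144
Sagehill Unified SD: $1,376,222.4 × 0.02543 = $34,997.335632
Total = $62,246.539152

$62,246.54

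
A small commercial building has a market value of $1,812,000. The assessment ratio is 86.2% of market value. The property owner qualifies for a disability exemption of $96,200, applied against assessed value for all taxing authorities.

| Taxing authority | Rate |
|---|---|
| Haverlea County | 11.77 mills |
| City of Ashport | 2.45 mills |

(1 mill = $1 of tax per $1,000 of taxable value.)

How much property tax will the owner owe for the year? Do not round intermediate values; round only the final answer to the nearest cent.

Assessed value = $1,812,000 × 0.862 = $1,561,944
Taxable value = $1,561,944 − $96,200 = $1,465,744
Haverlea County: $1,465,744 × 0.01177 = $17,251.80688
City of Ashport: $1,465,744 × 0.00245 = $3,591.0728
Total = $17,251.80688 + $3,591.0728 = $20,842.87968

$20,842.88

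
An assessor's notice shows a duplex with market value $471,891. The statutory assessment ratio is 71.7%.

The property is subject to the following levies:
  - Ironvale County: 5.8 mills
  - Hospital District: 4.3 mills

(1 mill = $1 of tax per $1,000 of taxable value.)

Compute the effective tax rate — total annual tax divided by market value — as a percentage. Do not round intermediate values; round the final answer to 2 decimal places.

0.72%

Assessed value = $471,891 × 0.717 = $338,345.847
Ironvale County: $338,345.847 × 0.0058 = $1,962.4059126
Hospital District: $338,345.847 × 0.0043 = $1,454.8871421
Total tax = $3,417.2930547
Effective rate = $3,417.2930547 ÷ $471,891 = 0.72% of market value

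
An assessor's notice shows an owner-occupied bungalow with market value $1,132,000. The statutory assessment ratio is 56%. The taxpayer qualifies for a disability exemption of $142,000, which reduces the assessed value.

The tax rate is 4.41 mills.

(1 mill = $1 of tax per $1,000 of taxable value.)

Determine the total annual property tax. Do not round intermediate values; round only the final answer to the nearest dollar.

Assessed value = $1,132,000 × 0.56 = $633,920
Taxable value = $633,920 − $142,000 = $491,920
Tax = $491,920 × 0.00441 = $2,169.3672

$2,169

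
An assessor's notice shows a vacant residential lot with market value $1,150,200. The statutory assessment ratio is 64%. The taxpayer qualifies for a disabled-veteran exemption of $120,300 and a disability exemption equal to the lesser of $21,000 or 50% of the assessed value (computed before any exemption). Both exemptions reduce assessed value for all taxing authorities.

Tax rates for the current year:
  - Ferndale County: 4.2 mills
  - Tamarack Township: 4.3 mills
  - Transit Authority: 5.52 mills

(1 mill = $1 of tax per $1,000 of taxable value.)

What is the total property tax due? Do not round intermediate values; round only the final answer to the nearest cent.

$8,339.49

Assessed value = $1,150,200 × 0.64 = $736,128
Disability exemption = min($21,000, 50% × $736,128) = min($21,000, $368,064) = $21,000 (dollar cap binds)
Taxable value = $736,128 − $120,300 − $21,000 = $594,828
Ferndale County: $594,828 × 0.0042 = $2,498.2776
Tamarack Township: $594,828 × 0.0043 = $2,557.7604
Transit Authority: $594,828 × 0.00552 = $3,283.45056
Total = $8,339.48856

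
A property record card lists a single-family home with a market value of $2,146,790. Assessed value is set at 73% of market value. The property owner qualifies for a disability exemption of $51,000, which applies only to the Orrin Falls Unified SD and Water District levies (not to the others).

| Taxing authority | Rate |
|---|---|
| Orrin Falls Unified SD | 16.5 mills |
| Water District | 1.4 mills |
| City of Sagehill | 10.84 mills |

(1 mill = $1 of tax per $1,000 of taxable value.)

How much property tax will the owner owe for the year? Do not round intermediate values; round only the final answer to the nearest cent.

$44,127.18

Assessed value = $2,146,790 × 0.73 = $1,567,156.7
Orrin Falls Unified SD: ($1,567,156.7 − $51,000) × 0.0165 = $1,516,156.7 × 0.0165 = $25,016.58555
Water District: ($1,567,156.7 − $51,000) × 0.0014 = $1,516,156.7 × 0.0014 = $2,122.61938
City of Sagehill: $1,567,156.7 × 0.01084 = $16,987.978628
Total = $44,127.183558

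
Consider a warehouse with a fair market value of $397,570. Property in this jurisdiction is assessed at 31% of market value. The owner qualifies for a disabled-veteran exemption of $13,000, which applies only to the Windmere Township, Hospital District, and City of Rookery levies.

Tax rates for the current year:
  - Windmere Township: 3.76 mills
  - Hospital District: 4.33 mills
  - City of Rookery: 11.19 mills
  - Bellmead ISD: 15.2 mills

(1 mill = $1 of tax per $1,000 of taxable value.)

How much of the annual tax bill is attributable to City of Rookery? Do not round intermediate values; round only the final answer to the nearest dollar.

Assessed value = $397,570 × 0.31 = $123,246.7
City of Rookery taxable value = $123,246.7 − $13,000 = $110,246.7
City of Rookery levy = $110,246.7 × 0.01119 = $1,233.660573

$1,234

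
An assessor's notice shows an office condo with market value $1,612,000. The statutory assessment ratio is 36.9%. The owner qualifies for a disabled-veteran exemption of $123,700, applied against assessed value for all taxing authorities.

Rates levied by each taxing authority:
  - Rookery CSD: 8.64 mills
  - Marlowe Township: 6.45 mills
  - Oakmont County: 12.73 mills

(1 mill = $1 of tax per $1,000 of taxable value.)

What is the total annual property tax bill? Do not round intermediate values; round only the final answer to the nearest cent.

$13,106.78

Assessed value = $1,612,000 × 0.369 = $594,828
Taxable value = $594,828 − $123,700 = $471,128
Rookery CSD: $471,128 × 0.00864 = $4,070.54592
Marlowe Township: $471,128 × 0.00645 = $3,038.7756
Oakmont County: $471,128 × 0.01273 = $5,997.45944
Total = $4,070.54592 + $3,038.7756 + $5,997.45944 = $13,106.78096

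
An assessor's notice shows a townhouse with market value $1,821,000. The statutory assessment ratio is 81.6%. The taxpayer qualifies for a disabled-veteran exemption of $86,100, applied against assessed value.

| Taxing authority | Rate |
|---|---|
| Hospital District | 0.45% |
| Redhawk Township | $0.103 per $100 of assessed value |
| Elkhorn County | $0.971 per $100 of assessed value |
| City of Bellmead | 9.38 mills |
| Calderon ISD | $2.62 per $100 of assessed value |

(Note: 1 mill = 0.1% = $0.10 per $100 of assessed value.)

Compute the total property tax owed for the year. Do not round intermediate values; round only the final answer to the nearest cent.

$71,139.67

Assessed value = $1,821,000 × 0.816 = $1,485,936
Taxable value = $1,485,936 − $86,100 = $1,399,836
Hospital District: $1,399,836 × 0.0045 = $6,299.262
Redhawk Township: $1,399,836 × 0.00103 = $1,441.83108
Elkhorn County: $1,399,836 × 0.00971 = $13,592.40756
City of Bellmead: $1,399,836 × 0.00938 = $13,130.46168
Calderon ISD: $1,399,836 × 0.0262 = $36,675.7032
Total = $71,139.66552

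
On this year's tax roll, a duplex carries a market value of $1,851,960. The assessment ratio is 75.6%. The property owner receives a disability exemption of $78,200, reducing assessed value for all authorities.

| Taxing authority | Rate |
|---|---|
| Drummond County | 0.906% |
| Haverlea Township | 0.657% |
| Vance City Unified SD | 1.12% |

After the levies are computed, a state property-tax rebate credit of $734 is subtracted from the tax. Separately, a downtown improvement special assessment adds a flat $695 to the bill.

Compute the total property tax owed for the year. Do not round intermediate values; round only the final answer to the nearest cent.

$35,427.09

Assessed value = $1,851,960 × 0.756 = $1,400,081.76
Taxable value = $1,400,081.76 − $78,200 = $1,321,881.76
Drummond County: $1,321,881.76 × 0.00906 = $11,976.2487456
Haverlea Township: $1,321,881.76 × 0.00657 = $8,684.7631632
Vance City Unified SD: $1,321,881.76 × 0.0112 = $14,805.075712
Levies subtotal = $35,466.0876208
After credit = $35,466.0876208 − $734 = $34,732.0876208
Total = $34,732.0876208 + $695 = $35,427.0876208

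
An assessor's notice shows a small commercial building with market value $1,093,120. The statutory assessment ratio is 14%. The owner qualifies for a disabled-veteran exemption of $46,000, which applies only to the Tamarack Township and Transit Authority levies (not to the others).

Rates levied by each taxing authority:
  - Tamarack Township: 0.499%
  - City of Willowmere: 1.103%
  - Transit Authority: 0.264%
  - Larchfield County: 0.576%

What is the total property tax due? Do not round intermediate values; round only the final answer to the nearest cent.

Assessed value = $1,093,120 × 0.14 = $153,036.8
Tamarack Township: ($153,036.8 − $46,000) × 0.00499 = $107,036.8 × 0.00499 = $534.113632
City of Willowmere: $153,036.8 × 0.01103 = $1,687.995904
Transit Authority: ($153,036.8 − $46,000) × 0.00264 = $107,036.8 × 0.00264 = $282.577152
Larchfield County: $153,036.8 × 0.00576 = $881.491968
Total = $3,386.178656

$3,386.18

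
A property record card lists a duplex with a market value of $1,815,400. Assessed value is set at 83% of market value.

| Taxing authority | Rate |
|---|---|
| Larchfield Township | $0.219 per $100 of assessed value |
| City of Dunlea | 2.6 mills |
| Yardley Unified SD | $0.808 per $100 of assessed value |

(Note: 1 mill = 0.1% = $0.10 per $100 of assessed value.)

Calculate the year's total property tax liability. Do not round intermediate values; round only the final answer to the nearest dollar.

$19,392

Assessed value = $1,815,400 × 0.83 = $1,506,782
Larchfield Township: $1,506,782 × 0.00219 = $3,299.85258
City of Dunlea: $1,506,782 × 0.0026 = $3,917.6332
Yardley Unified SD: $1,506,782 × 0.00808 = $12,174.79856
Total = $19,392.28434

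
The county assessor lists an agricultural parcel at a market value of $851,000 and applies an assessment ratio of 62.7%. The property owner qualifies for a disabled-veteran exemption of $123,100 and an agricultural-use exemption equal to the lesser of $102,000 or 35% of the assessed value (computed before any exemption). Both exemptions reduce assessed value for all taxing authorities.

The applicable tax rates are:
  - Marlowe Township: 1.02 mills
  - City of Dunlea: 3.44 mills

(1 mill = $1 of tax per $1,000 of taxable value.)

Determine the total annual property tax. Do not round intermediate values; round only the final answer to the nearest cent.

$1,375.81

Assessed value = $851,000 × 0.627 = $533,577
Agricultural-use exemption = min($102,000, 35% × $533,577) = min($102,000, $186,751.95) = $102,000 (dollar cap binds)
Taxable value = $533,577 − $123,100 − $102,000 = $308,477
Marlowe Township: $308,477 × 0.00102 = $314.64654
City of Dunlea: $308,477 × 0.00344 = $1,061.16088
Total = $1,375.80742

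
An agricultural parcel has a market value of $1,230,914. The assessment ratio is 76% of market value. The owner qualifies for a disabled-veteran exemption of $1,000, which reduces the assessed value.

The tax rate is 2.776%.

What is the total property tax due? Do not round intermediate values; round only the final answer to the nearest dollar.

$25,942

Assessed value = $1,230,914 × 0.76 = $935,494.64
Taxable value = $935,494.64 − $1,000 = $934,494.64
Tax = $934,494.64 × 0.02776 = $25,941.5712064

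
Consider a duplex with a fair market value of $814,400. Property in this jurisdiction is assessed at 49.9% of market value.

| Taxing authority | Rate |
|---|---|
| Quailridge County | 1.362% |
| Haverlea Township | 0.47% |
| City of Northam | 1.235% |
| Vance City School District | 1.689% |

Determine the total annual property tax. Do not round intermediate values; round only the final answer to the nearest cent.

$19,327.70

Assessed value = $814,400 × 0.499 = $406,385.6
Quailridge County: $406,385.6 × 0.01362 = $5,534.971872
Haverlea Township: $406,385.6 × 0.0047 = $1,910.01232
City of Northam: $406,385.6 × 0.01235 = $5,018.86216
Vance City School District: $406,385.6 × 0.01689 = $6,863.852784
Total = $5,534.971872 + $1,910.01232 + $5,018.86216 + $6,863.852784 = $19,327.699136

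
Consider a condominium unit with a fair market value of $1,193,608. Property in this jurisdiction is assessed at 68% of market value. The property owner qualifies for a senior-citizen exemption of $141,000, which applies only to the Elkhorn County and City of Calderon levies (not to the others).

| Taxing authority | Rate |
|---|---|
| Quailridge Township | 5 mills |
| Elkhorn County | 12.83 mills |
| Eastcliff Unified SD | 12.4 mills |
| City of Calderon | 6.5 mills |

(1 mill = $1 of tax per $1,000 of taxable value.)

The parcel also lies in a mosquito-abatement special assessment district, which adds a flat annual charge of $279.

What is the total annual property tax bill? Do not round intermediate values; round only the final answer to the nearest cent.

$27,365.50

Assessed value = $1,193,608 × 0.68 = $811,653.44
Quailridge Township: $811,653.44 × 0.005 = $4,058.2672
Elkhorn County: ($811,653.44 − $141,000) × 0.01283 = $670,653.44 × 0.01283 = $8,604.4836352
Eastcliff Unified SD: $811,653.44 × 0.0124 = $10,064.502656
City of Calderon: ($811,653.44 − $141,000) × 0.0065 = $670,653.44 × 0.0065 = $4,359.24736
Levies subtotal = $27,086.5008512
Total = $27,086.5008512 + $279 = $27,365.5008512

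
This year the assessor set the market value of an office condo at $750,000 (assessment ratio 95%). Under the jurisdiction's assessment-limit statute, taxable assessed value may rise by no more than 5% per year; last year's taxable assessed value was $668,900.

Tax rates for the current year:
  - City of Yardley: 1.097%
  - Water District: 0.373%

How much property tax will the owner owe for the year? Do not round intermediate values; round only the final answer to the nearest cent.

Uncapped assessed value = $750,000 × 0.95 = $712,500
Cap limit = $668,900 × 1.05 = $702,345
Taxable assessed value = min($712,500, $702,345) = $702,345 (cap binds)
City of Yardley: $702,345 × 0.01097 = $7,704.72465
Water District: $702,345 × 0.00373 = $2,619.74685
Total = $10,324.4715

$10,324.47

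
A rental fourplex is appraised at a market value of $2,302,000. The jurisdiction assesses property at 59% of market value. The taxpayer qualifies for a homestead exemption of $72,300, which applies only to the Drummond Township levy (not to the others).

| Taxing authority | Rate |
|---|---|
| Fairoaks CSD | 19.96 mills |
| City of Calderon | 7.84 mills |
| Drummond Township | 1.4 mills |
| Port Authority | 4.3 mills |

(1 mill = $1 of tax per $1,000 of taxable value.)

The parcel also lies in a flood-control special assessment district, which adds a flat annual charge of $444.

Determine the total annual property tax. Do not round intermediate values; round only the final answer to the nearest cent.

Assessed value = $2,302,000 × 0.59 = $1,358,180
Fairoaks CSD: $1,358,180 × 0.01996 = $27,109.2728
City of Calderon: $1,358,180 × 0.00784 = $10,648.1312
Drummond Township: ($1,358,180 − $72,300) × 0.0014 = $1,285,880 × 0.0014 = $1,800.232
Port Authority: $1,358,180 × 0.0043 = $5,840.174
Levies subtotal = $45,397.81
Total = $45,397.81 + $444 = $45,841.81

$45,841.81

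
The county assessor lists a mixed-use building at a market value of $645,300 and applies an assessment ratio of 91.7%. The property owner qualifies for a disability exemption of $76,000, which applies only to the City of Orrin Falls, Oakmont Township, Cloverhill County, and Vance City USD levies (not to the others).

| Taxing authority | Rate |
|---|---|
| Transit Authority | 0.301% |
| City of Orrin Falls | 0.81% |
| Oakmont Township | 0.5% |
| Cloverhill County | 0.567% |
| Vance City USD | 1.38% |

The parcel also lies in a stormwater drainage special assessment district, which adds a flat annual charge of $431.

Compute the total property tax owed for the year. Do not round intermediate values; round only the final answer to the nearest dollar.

Assessed value = $645,300 × 0.917 = $591,740.1
Transit Authority: $591,740.1 × 0.00301 = $1,781.137701
City of Orrin Falls: ($591,740.1 − $76,000) × 0.0081 = $515,740.1 × 0.0081 = $4,177.49481
Oakmont Township: ($591,740.1 − $76,000) × 0.005 = $515,740.1 × 0.005 = $2,578.7005
Cloverhill County: ($591,740.1 − $76,000) × 0.00567 = $515,740.1 × 0.00567 = $2,924.246367
Vance City USD: ($591,740.1 − $76,000) × 0.0138 = $515,740.1 × 0.0138 = $7,117.21338
Levies subtotal = $18,578.792758
Total = $18,578.792758 + $431 = $19,009.792758

$19,010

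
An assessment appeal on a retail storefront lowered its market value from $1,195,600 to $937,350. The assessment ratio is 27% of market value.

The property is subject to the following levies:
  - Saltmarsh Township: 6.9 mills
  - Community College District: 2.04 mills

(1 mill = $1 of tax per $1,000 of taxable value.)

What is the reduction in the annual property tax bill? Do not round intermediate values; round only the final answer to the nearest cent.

Old assessed value = $1,195,600 × 0.27 = $322,812
New assessed value = $937,350 × 0.27 = $253,084.5
Combined rate = 0.0069 + 0.00204 = 0.00894
Old tax = $322,812 × 0.00894 = $2,885.93928
New tax = $253,084.5 × 0.00894 = $2,262.57543
Reduction = $2,885.93928 − $2,262.57543 = $623.36385

$623.36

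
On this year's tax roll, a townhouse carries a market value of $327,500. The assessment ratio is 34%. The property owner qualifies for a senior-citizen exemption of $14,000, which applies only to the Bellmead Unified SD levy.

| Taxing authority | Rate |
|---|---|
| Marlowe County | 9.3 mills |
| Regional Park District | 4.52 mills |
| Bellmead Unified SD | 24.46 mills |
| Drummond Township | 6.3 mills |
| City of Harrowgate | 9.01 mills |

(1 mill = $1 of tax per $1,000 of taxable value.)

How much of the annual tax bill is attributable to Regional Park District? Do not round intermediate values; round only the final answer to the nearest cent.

Assessed value = $327,500 × 0.34 = $111,350
Regional Park District taxable value = $111,350 (exemption does not apply)
Regional Park District levy = $111,350 × 0.00452 = $503.302

$503.30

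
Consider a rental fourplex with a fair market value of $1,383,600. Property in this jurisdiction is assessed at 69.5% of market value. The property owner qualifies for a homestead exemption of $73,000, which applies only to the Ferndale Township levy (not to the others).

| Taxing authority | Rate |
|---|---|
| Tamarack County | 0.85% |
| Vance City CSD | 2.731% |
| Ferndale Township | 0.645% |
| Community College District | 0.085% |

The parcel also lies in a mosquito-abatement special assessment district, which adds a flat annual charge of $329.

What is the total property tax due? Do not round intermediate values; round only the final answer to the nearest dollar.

$41,313

Assessed value = $1,383,600 × 0.695 = $961,602
Tamarack County: $961,602 × 0.0085 = $8,173.617
Vance City CSD: $961,602 × 0.02731 = $26,261.35062
Ferndale Township: ($961,602 − $73,000) × 0.00645 = $888,602 × 0.00645 = $5,731.4829
Community College District: $961,602 × 0.00085 = $817.3617
Levies subtotal = $40,983.81222
Total = $40,983.81222 + $329 = $41,312.81222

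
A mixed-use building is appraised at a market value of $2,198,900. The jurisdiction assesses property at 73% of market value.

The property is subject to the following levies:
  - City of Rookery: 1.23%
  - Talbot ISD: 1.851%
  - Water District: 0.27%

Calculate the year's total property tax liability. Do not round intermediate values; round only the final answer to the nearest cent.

Assessed value = $2,198,900 × 0.73 = $1,605,197
City of Rookery: $1,605,197 × 0.0123 = $19,743.9231
Talbot ISD: $1,605,197 × 0.01851 = $29,712.19647
Water District: $1,605,197 × 0.0027 = $4,334.0319
Total = $19,743.9231 + $29,712.19647 + $4,334.0319 = $53,790.15147

$53,790.15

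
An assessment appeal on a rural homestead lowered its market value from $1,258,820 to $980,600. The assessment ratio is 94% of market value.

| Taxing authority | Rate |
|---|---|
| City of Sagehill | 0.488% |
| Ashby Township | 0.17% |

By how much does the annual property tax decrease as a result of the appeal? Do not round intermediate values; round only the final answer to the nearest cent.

Old assessed value = $1,258,820 × 0.94 = $1,183,290.8
New assessed value = $980,600 × 0.94 = $921,764
Combined rate = 0.00488 + 0.0017 = 0.00658
Old tax = $1,183,290.8 × 0.00658 = $7,786.053464
New tax = $921,764 × 0.00658 = $6,065.20712
Reduction = $7,786.053464 − $6,065.20712 = $1,720.846344

$1,720.85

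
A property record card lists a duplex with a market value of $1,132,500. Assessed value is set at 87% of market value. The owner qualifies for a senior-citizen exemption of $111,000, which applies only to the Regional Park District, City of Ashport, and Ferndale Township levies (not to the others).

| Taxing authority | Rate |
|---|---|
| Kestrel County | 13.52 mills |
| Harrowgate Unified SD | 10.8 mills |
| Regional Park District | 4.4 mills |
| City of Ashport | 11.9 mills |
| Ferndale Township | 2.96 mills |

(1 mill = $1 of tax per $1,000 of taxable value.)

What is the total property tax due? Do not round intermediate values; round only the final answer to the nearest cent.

$40,800.42

Assessed value = $1,132,500 × 0.87 = $985,275
Kestrel County: $985,275 × 0.01352 = $13,320.918
Harrowgate Unified SD: $985,275 × 0.0108 = $10,640.97
Regional Park District: ($985,275 − $111,000) × 0.0044 = $874,275 × 0.0044 = $3,846.81
City of Ashport: ($985,275 − $111,000) × 0.0119 = $874,275 × 0.0119 = $10,403.8725
Ferndale Township: ($985,275 − $111,000) × 0.00296 = $874,275 × 0.00296 = $2,587.854
Total = $40,800.4245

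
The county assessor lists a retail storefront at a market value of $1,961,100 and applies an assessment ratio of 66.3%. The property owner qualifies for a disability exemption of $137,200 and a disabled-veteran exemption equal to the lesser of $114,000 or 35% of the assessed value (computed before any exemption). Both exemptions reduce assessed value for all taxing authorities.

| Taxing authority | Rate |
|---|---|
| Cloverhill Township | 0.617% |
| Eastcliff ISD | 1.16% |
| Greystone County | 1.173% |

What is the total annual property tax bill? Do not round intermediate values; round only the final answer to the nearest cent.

Assessed value = $1,961,100 × 0.663 = $1,300,209.3
Disabled-veteran exemption = min($114,000, 35% × $1,300,209.3) = min($114,000, $455,073.255) = $114,000 (dollar cap binds)
Taxable value = $1,300,209.3 − $137,200 − $114,000 = $1,049,009.3
Cloverhill Township: $1,049,009.3 × 0.00617 = $6,472.387381
Eastcliff ISD: $1,049,009.3 × 0.0116 = $12,168.50788
Greystone County: $1,049,009.3 × 0.01173 = $12,304.879089
Total = $30,945.77435

$30,945.77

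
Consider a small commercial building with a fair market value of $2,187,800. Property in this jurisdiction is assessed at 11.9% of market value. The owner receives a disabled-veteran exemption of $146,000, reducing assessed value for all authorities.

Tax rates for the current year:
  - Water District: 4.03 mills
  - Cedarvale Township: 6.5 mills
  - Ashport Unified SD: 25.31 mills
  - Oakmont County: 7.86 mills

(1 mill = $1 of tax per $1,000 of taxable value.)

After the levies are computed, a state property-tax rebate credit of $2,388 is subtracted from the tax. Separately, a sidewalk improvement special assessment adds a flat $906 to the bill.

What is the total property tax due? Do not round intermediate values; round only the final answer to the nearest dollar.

Assessed value = $2,187,800 × 0.119 = $260,348.2
Taxable value = $260,348.2 − $146,000 = $114,348.2
Water District: $114,348.2 × 0.00403 = $460.823246
Cedarvale Township: $114,348.2 × 0.0065 = $743.2633
Ashport Unified SD: $114,348.2 × 0.02531 = $2,894.152942
Oakmont County: $114,348.2 × 0.00786 = $898.776852
Levies subtotal = $4,997.01634
After credit = $4,997.01634 − $2,388 = $2,609.01634
Total = $2,609.01634 + $906 = $3,515.01634

$3,515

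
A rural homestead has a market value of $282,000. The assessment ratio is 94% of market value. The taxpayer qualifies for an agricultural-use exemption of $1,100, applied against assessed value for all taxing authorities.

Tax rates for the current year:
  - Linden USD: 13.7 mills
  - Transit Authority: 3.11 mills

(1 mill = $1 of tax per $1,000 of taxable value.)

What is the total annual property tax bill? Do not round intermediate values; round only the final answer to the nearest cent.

$4,437.50

Assessed value = $282,000 × 0.94 = $265,080
Taxable value = $265,080 − $1,100 = $263,980
Linden USD: $263,980 × 0.0137 = $3,616.526
Transit Authority: $263,980 × 0.00311 = $820.9778
Total = $3,616.526 + $820.9778 = $4,437.5038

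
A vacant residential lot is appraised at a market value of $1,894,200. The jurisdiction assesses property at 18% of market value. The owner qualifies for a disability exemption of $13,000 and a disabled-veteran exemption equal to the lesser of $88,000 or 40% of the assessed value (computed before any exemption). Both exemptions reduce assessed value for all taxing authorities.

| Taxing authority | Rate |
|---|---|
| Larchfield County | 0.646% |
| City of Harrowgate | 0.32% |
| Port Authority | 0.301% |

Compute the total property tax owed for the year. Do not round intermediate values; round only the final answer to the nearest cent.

Assessed value = $1,894,200 × 0.18 = $340,956
Disabled-veteran exemption = min($88,000, 40% × $340,956) = min($88,000, $136,382.4) = $88,000 (dollar cap binds)
Taxable value = $340,956 − $13,000 − $88,000 = $239,956
Larchfield County: $239,956 × 0.00646 = $1,550.11576
City of Harrowgate: $239,956 × 0.0032 = $767.8592
Port Authority: $239,956 × 0.00301 = $722.26756
Total = $3,040.24252

$3,040.24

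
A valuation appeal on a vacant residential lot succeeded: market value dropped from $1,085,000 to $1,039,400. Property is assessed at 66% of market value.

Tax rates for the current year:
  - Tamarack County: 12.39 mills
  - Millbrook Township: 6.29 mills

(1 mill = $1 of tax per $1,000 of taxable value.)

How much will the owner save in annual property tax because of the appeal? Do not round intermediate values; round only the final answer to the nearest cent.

$562.19

Old assessed value = $1,085,000 × 0.66 = $716,100
New assessed value = $1,039,400 × 0.66 = $686,004
Combined rate = 0.01239 + 0.00629 = 0.01868
Old tax = $716,100 × 0.01868 = $13,376.748
New tax = $686,004 × 0.01868 = $12,814.55472
Reduction = $13,376.748 − $12,814.55472 = $562.19328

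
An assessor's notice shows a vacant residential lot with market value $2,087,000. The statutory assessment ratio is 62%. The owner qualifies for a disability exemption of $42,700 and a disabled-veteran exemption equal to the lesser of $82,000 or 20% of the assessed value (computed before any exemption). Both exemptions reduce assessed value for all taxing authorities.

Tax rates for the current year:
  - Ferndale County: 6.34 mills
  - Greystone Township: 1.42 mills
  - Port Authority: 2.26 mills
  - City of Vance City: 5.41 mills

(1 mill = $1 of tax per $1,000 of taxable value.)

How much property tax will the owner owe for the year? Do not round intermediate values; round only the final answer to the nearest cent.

Assessed value = $2,087,000 × 0.62 = $1,293,940
Disabled-veteran exemption = min($82,000, 20% × $1,293,940) = min($82,000, $258,788) = $82,000 (dollar cap binds)
Taxable value = $1,293,940 − $42,700 − $82,000 = $1,169,240
Ferndale County: $1,169,240 × 0.00634 = $7,412.9816
Greystone Township: $1,169,240 × 0.00142 = $1,660.3208
Port Authority: $1,169,240 × 0.00226 = $2,642.4824
City of Vance City: $1,169,240 × 0.00541 = $6,325.5884
Total = $18,041.3732

$18,041.37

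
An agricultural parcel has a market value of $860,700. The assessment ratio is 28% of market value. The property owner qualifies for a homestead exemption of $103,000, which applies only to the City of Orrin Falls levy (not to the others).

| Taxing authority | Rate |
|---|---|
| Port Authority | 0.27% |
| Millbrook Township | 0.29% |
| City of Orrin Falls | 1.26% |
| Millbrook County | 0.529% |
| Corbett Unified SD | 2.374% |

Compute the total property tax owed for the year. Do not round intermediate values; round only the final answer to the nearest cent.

$10,084.44

Assessed value = $860,700 × 0.28 = $240,996
Port Authority: $240,996 × 0.0027 = $650.6892
Millbrook Township: $240,996 × 0.0029 = $698.8884
City of Orrin Falls: ($240,996 − $103,000) × 0.0126 = $137,996 × 0.0126 = $1,738.7496
Millbrook County: $240,996 × 0.00529 = $1,274.86884
Corbett Unified SD: $240,996 × 0.02374 = $5,721.24504
Total = $10,084.44108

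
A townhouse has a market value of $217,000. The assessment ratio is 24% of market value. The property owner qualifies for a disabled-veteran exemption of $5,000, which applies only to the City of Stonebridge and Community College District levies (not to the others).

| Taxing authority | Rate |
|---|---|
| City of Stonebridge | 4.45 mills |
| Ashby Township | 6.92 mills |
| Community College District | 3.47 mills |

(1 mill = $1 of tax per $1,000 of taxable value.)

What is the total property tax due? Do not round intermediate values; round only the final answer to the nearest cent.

Assessed value = $217,000 × 0.24 = $52,080
City of Stonebridge: ($52,080 − $5,000) × 0.00445 = $47,080 × 0.00445 = $209.506
Ashby Township: $52,080 × 0.00692 = $360.3936
Community College District: ($52,080 − $5,000) × 0.00347 = $47,080 × 0.00347 = $163.3676
Total = $733.2672

$733.27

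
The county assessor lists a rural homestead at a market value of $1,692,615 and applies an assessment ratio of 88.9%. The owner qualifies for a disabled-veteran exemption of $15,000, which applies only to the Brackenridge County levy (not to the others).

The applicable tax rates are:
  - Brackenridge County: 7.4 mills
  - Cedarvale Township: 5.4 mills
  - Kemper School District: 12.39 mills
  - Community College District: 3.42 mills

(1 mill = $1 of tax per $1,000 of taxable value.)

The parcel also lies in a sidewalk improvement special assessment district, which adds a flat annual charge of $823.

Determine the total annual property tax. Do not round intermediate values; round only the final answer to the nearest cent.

$43,762.46

Assessed value = $1,692,615 × 0.889 = $1,504,734.735
Brackenridge County: ($1,504,734.735 − $15,000) × 0.0074 = $1,489,734.735 × 0.0074 = $11,024.037039
Cedarvale Township: $1,504,734.735 × 0.0054 = $8,125.567569
Kemper School District: $1,504,734.735 × 0.01239 = $18,643.66336665
Community College District: $1,504,734.735 × 0.00342 = $5,146.1927937
Levies subtotal = $42,939.46076835
Total = $42,939.46076835 + $823 = $43,762.46076835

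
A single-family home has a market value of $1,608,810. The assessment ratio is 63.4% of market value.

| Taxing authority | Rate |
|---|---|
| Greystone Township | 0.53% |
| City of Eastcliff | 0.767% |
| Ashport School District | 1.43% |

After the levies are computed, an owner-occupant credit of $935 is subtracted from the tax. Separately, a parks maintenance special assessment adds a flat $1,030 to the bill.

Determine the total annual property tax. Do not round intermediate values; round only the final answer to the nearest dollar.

Assessed value = $1,608,810 × 0.634 = $1,019,985.54
Greystone Township: $1,019,985.54 × 0.0053 = $5,405.923362
City of Eastcliff: $1,019,985.54 × 0.00767 = $7,823.2890918
Ashport School District: $1,019,985.54 × 0.0143 = $14,585.793222
Levies subtotal = $27,815.0056758
After credit = $27,815.0056758 − $935 = $26,880.0056758
Total = $26,880.0056758 + $1,030 = $27,910.0056758

$27,910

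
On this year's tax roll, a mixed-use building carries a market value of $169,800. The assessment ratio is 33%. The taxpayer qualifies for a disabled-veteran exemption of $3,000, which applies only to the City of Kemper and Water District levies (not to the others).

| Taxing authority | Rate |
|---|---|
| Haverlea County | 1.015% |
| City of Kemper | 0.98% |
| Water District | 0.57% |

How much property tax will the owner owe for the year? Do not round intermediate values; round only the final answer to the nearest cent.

Assessed value = $169,800 × 0.33 = $56,034
Haverlea County: $56,034 × 0.01015 = $568.7451
City of Kemper: ($56,034 − $3,000) × 0.0098 = $53,034 × 0.0098 = $519.7332
Water District: ($56,034 − $3,000) × 0.0057 = $53,034 × 0.0057 = $302.2938
Total = $1,390.7721

$1,390.77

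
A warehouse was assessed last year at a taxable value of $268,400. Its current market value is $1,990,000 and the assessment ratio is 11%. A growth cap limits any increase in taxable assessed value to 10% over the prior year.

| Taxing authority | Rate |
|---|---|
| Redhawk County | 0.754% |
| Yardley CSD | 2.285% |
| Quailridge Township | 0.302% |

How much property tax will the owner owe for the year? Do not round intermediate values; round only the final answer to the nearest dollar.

Uncapped assessed value = $1,990,000 × 0.11 = $218,900
Cap limit = $268,400 × 1.1 = $295,240
Taxable assessed value = min($218,900, $295,240) = $218,900 (cap does not bind)
Redhawk County: $218,900 × 0.00754 = $1,650.506
Yardley CSD: $218,900 × 0.02285 = $5,001.865
Quailridge Township: $218,900 × 0.00302 = $661.078
Total = $7,313.449

$7,313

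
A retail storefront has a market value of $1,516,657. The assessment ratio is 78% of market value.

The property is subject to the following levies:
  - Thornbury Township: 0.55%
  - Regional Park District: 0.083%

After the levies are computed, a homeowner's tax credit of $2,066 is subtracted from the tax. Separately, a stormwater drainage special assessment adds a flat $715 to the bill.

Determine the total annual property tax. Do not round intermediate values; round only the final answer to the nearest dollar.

$6,137

Assessed value = $1,516,657 × 0.78 = $1,182,992.46
Thornbury Township: $1,182,992.46 × 0.0055 = $6,506.45853
Regional Park District: $1,182,992.46 × 0.00083 = $981.8837418
Levies subtotal = $7,488.3422718
After credit = $7,488.3422718 − $2,066 = $5,422.3422718
Total = $5,422.3422718 + $715 = $6,137.3422718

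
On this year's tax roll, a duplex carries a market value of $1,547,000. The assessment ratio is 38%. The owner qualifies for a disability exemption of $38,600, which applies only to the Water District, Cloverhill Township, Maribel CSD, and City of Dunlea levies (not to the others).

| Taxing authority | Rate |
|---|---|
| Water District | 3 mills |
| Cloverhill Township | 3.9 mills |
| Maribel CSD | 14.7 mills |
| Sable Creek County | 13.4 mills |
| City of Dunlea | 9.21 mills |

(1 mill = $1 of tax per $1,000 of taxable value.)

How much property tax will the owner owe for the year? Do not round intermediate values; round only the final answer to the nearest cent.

Assessed value = $1,547,000 × 0.38 = $587,860
Water District: ($587,860 − $38,600) × 0.003 = $549,260 × 0.003 = $1,647.78
Cloverhill Township: ($587,860 − $38,600) × 0.0039 = $549,260 × 0.0039 = $2,142.114
Maribel CSD: ($587,860 − $38,600) × 0.0147 = $549,260 × 0.0147 = $8,074.122
Sable Creek County: $587,860 × 0.0134 = $7,877.324
City of Dunlea: ($587,860 − $38,600) × 0.00921 = $549,260 × 0.00921 = $5,058.6846
Total = $24,800.0246

$24,800.02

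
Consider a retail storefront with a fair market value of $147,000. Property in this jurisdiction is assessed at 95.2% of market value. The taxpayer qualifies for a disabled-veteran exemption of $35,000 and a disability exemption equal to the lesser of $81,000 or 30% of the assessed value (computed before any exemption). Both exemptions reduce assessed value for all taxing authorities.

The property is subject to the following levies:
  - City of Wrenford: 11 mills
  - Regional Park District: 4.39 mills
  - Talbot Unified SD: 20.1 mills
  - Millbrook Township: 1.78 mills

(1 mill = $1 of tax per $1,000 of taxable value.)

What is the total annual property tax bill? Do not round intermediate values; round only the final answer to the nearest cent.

Assessed value = $147,000 × 0.952 = $139,944
Disability exemption = min($81,000, 30% × $139,944) = min($81,000, $41,983.2) = $41,983.2 (percentage binds)
Taxable value = $139,944 − $35,000 − $41,983.2 = $62,960.8
City of Wrenford: $62,960.8 × 0.011 = $692.5688
Regional Park District: $62,960.8 × 0.00439 = $276.397912
Talbot Unified SD: $62,960.8 × 0.0201 = $1,265.51208
Millbrook Township: $62,960.8 × 0.00178 = $112.070224
Total = $2,346.549016

$2,346.55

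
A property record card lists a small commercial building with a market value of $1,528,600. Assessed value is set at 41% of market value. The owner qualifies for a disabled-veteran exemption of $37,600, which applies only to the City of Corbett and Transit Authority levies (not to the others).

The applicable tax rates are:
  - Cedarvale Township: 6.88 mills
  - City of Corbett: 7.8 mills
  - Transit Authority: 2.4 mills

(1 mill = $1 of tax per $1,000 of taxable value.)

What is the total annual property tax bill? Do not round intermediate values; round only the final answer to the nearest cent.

Assessed value = $1,528,600 × 0.41 = $626,726
Cedarvale Township: $626,726 × 0.00688 = $4,311.87488
City of Corbett: ($626,726 − $37,600) × 0.0078 = $589,126 × 0.0078 = $4,595.1828
Transit Authority: ($626,726 − $37,600) × 0.0024 = $589,126 × 0.0024 = $1,413.9024
Total = $10,320.96008

$10,320.96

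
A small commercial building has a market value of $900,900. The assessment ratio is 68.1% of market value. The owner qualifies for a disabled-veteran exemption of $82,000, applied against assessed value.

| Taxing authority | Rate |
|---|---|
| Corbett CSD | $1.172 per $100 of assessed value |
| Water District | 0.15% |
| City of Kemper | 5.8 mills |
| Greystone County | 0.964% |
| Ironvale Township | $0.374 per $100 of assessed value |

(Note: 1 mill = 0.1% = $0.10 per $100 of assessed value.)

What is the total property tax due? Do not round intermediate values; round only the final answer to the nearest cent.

Assessed value = $900,900 × 0.681 = $613,512.9
Taxable value = $613,512.9 − $82,000 = $531,512.9
Corbett CSD: $531,512.9 × 0.01172 = $6,229.331188
Water District: $531,512.9 × 0.0015 = $797.26935
City of Kemper: $531,512.9 × 0.0058 = $3,082.77482
Greystone County: $531,512.9 × 0.00964 = $5,123.784356
Ironvale Township: $531,512.9 × 0.00374 = $1,987.858246
Total = $17,221.01796

$17,221.02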